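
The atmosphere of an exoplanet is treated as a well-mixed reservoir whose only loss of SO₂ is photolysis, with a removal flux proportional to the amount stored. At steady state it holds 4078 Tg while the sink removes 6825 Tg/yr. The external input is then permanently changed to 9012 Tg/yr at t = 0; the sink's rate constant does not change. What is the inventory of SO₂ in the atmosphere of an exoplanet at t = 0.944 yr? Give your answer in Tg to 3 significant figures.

Residence time τ = M₀/F₀ = 0.5975 yr. The eventual steady state is M_∞ = M₀·(F₁/F₀) = 4078 × 9012/6825 = 5384.8 Tg.
The anomaly ΔM(t) = M(t) − M_∞ decays as ΔM₀·e^(−t/τ) with ΔM₀ = 4078 − 5384.8 = −1307 Tg.
At t = 0.944 yr, e^(−t/τ) = e^(−1.580) = 0.2060, so ΔM = −269.2 Tg and M = 5384.8 − 269.2 = 5115.6 Tg.

5120 Tg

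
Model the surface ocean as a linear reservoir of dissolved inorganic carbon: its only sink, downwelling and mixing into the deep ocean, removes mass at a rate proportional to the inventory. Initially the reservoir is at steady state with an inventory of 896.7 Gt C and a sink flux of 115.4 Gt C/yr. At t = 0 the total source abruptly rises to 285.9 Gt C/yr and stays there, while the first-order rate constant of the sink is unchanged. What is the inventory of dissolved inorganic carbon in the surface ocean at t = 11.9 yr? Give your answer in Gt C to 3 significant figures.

1940 Gt C

The sink rate constant is k = F₀/M₀ = 115.4/896.7 = 0.1287 yr⁻¹.
Solving dM/dt = F₁ − kM with M(0) = M₀ gives M(t) = F₁/k + (M₀ − F₁/k)·e^(−kt).
F₁/k = 285.9/0.1287 = 2221.5 Gt C; kt = 0.1287 × 11.9 = 1.531, e^(−kt) = 0.2162.
M(11.9) = 2221.5 + (896.7 − 2221.5) × 0.2162 = 2221.5 − 286.5 = 1935.1 Gt C.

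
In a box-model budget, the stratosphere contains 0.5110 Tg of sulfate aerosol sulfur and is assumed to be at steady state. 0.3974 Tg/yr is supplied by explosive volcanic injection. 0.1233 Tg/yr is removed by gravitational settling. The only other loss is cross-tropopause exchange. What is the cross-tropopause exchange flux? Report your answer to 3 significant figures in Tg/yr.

0.274 Tg/yr

At steady state ΣF_in = ΣF_out.
ΣF_in = 0.39740 Tg/yr.
Cross-tropopause exchange flux = ΣF_in − (0.1233) = 0.39740 − 0.1233 = 0.2741 Tg/yr.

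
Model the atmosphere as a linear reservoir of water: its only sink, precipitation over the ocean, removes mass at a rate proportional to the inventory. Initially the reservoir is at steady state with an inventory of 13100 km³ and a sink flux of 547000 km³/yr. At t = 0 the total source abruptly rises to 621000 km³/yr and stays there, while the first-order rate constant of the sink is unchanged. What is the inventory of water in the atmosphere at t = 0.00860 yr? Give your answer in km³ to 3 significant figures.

13600 km³

τ = M₀/F₀ = 13100/547000 = 0.02395 yr; rate constant k = 1/τ.
New steady state M_∞ = F₁/k = F₁·τ = 621000 × 0.02395 = 14872 km³.
M(t) = M_∞ + (M₀ − M_∞)·e^(−t/τ); t/τ = 0.00860/0.02395 = 0.3591, so e^(−t/τ) = 0.6983.
M(t) = 14872 − 1772 × 0.6983 = 13635 km³.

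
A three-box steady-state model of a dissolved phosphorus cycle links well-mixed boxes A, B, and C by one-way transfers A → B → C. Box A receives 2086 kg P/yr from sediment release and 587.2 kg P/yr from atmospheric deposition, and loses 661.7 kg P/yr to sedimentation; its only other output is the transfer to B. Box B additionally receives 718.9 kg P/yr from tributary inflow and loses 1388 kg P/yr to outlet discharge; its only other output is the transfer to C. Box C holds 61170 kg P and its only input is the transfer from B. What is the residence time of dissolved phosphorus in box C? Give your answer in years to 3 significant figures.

45.6 yr

Box A: F(A→B) = (2086 + 587.2) − 661.7 = 2011.5 kg P/yr.
Box B: F(B→C) = (2011.5 + 718.9) − 1388 = 1342.4 kg P/yr.
Box C throughput = its input = 1342.4 kg P/yr; τ = 61170 / 1342.4 = 45.57 yr.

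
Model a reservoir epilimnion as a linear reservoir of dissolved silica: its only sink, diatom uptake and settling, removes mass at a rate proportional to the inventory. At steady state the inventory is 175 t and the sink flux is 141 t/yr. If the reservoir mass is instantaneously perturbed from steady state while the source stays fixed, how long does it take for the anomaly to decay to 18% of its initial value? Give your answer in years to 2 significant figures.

2.1 yr

For a linear reservoir the anomaly decays as exp(−t/τ) with τ = M/F = 175/141 = 1.241 yr.
exp(−t/τ) = 0.18 ⇒ t = −τ ln(0.18) = 1.241 × 1.715 = 2.128 yr.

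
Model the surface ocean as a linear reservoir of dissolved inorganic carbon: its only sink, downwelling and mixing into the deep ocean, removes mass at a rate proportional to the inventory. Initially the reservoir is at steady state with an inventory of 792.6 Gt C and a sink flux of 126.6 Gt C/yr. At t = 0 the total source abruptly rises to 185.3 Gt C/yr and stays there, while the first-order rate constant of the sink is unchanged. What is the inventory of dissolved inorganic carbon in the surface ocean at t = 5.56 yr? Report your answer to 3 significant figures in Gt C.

1010 Gt C

Residence time τ = M₀/F₀ = 6.261 yr. The eventual steady state is M_∞ = M₀·(F₁/F₀) = 792.6 × 185.3/126.6 = 1160.1 Gt C.
The anomaly ΔM(t) = M(t) − M_∞ decays as ΔM₀·e^(−t/τ) with ΔM₀ = 792.6 − 1160.1 = −367.5 Gt C.
At t = 5.56 yr, e^(−t/τ) = e^(−0.8881) = 0.4114, so ΔM = −151.2 Gt C and M = 1160.1 − 151.2 = 1008.9 Gt C.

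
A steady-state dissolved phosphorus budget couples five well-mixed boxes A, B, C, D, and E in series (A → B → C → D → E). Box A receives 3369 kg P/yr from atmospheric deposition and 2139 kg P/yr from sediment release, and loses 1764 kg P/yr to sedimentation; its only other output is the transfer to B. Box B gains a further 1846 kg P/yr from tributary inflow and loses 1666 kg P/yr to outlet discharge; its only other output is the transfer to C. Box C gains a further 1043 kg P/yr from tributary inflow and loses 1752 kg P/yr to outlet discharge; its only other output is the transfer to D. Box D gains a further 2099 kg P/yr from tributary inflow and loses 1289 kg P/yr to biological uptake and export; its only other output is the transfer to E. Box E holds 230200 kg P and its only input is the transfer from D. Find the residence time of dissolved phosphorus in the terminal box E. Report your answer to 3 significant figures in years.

Box A: F(A→B) = (3369 + 2139) − 1764 = 3744.0 kg P/yr.
Box B: F(B→C) = (3744.0 + 1846) − 1666 = 3924.0 kg P/yr.
Box C: F(C→D) = (3924.0 + 1043) − 1752 = 3215.0 kg P/yr.
Box D: F(D→E) = (3215.0 + 2099) − 1289 = 4025.0 kg P/yr.
Box E throughput = its input = 4025.0 kg P/yr; τ = 230200 / 4025.0 = 57.19 yr.

57.2 yr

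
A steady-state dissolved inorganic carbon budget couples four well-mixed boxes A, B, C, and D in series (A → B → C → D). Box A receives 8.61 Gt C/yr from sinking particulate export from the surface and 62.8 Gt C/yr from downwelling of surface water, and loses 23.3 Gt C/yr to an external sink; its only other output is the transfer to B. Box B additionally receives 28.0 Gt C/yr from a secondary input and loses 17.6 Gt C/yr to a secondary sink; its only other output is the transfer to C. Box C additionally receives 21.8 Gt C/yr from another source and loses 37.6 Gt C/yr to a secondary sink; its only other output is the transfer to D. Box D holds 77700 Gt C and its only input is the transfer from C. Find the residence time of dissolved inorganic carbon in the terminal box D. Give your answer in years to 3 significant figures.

1820 yr

Box A: F(A→B) = (8.61 + 62.8) − 23.3 = 48.110 Gt C/yr.
Box B: F(B→C) = (48.110 + 28.0) − 17.6 = 58.510 Gt C/yr.
Box C: F(C→D) = (58.510 + 21.8) − 37.6 = 42.710 Gt C/yr.
Box D throughput = its input = 42.710 Gt C/yr; τ = 77700 / 42.710 = 1819 yr.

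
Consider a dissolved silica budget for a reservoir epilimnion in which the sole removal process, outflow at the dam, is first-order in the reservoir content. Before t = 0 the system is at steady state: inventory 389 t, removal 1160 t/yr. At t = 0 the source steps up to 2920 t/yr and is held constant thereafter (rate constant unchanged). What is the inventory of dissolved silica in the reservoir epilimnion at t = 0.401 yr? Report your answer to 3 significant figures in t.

801 t

The sink rate constant is k = F₀/M₀ = 1160/389 = 2.982 yr⁻¹.
Solving dM/dt = F₁ − kM with M(0) = M₀ gives M(t) = F₁/k + (M₀ − F₁/k)·e^(−kt).
F₁/k = 2920/2.982 = 979.21 t; kt = 2.982 × 0.401 = 1.196, e^(−kt) = 0.3025.
M(0.401) = 979.21 + (389 − 979.21) × 0.3025 = 979.21 − 178.5 = 800.69 t.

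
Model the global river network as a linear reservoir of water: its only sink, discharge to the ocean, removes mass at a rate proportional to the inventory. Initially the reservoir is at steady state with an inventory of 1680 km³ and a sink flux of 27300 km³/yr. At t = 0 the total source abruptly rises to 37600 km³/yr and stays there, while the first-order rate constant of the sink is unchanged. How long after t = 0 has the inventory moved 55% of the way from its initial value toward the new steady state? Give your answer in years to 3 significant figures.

τ = M₀/F₀ = 1680/27300 = 0.06154 yr.
The remaining gap fraction is e^(−t/τ); 55% covered ⇒ e^(−t/τ) = 0.450.
t = −τ ln(0.450) = 0.06154 × 0.7985 = 0.04914 yr.

0.0491 yr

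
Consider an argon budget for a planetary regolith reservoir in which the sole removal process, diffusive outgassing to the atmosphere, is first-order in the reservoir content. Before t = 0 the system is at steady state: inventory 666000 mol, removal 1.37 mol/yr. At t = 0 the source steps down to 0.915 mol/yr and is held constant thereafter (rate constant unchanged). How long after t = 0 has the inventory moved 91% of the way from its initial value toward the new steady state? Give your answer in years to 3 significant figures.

1.17×10^6 yr

τ = M₀/F₀ = 666000/1.37 = 486100 yr.
The remaining gap fraction is e^(−t/τ); 91% covered ⇒ e^(−t/τ) = 0.0900.
t = −τ ln(0.0900) = 486100 × 2.408 = 1.171×10^6 yr.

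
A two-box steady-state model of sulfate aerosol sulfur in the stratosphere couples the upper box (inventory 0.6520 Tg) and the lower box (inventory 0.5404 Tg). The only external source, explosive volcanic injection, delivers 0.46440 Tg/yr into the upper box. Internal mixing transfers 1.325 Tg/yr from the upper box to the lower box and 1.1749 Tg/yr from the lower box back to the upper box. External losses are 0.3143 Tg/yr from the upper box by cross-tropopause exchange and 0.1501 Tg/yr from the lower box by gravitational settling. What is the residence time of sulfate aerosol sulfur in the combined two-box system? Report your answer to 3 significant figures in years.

2.57 yr

For the system as a whole, the A↔B exchange is internal and contributes nothing to the throughput; only the external sinks remove mass.
M_total = 0.6520 + 0.5404 = 1.1924 Tg.
ΣF_external_out = 0.3143 + 0.1501 = 0.46440 Tg/yr.
τ = M_total / ΣF_ext = 1.1924 / 0.46440 = 2.568 yr.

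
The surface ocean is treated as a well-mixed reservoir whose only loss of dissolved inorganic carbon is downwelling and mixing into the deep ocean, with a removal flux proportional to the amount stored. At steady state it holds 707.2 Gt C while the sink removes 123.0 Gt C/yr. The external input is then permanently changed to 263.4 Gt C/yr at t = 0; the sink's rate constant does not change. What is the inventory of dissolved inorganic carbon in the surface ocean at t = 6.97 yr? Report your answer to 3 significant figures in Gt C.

Residence time τ = M₀/F₀ = 5.750 yr. The eventual steady state is M_∞ = M₀·(F₁/F₀) = 707.2 × 263.4/123.0 = 1514.4 Gt C.
The anomaly ΔM(t) = M(t) − M_∞ decays as ΔM₀·e^(−t/τ) with ΔM₀ = 707.2 − 1514.4 = −807.2 Gt C.
At t = 6.97 yr, e^(−t/τ) = e^(−1.212) = 0.2975, so ΔM = −240.2 Gt C and M = 1514.4 − 240.2 = 1274.3 Gt C.

1270 Gt C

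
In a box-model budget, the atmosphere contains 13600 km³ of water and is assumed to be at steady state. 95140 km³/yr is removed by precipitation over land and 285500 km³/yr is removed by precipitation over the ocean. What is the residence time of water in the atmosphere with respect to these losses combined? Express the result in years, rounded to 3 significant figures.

Total removal = 95140 + 285500 = 380640 km³/yr.
τ = M / ΣF_out = 13600 / 380640 = 0.03573 yr.

0.0357 yr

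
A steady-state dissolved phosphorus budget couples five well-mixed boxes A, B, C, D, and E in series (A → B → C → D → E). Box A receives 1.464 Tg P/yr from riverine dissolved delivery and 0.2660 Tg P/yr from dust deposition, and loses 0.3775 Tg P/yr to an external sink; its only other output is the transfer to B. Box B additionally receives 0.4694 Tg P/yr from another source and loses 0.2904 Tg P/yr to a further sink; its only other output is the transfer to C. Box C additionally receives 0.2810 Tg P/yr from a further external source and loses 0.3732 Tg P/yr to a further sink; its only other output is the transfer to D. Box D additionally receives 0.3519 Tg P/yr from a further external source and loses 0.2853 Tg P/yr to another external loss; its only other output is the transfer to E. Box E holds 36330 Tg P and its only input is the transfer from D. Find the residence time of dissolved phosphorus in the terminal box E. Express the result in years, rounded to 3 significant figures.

Box A: F(A→B) = (1.464 + 0.2660) − 0.3775 = 1.3525 Tg P/yr.
Box B: F(B→C) = (1.3525 + 0.4694) − 0.2904 = 1.5315 Tg P/yr.
Box C: F(C→D) = (1.5315 + 0.2810) − 0.3732 = 1.4393 Tg P/yr.
Box D: F(D→E) = (1.4393 + 0.3519) − 0.2853 = 1.5059 Tg P/yr.
Box E throughput = its input = 1.5059 Tg P/yr; τ = 36330 / 1.5059 = 24130 yr.

24100 yr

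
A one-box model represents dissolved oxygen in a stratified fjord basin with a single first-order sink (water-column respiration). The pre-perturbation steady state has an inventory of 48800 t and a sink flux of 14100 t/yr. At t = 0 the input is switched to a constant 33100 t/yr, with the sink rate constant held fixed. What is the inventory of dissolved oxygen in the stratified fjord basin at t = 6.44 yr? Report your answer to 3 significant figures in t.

τ = M₀/F₀ = 48800/14100 = 3.461 yr; rate constant k = 1/τ.
New steady state M_∞ = F₁/k = F₁·τ = 33100 × 3.461 = 114560 t.
M(t) = M_∞ + (M₀ − M_∞)·e^(−t/τ); t/τ = 6.44/3.461 = 1.861, so e^(−t/τ) = 0.1556.
M(t) = 114560 − 65760 × 0.1556 = 104330 t.

104000 t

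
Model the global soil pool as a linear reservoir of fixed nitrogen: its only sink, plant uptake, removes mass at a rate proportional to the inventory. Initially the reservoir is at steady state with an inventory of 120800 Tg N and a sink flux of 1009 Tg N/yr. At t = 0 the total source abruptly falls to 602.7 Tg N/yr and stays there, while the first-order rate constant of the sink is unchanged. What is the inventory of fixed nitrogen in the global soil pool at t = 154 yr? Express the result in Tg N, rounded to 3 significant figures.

Residence time τ = M₀/F₀ = 119.7 yr. The eventual steady state is M_∞ = M₀·(F₁/F₀) = 120800 × 602.7/1009 = 72157 Tg N.
The anomaly ΔM(t) = M(t) − M_∞ decays as ΔM₀·e^(−t/τ) with ΔM₀ = 120800 − 72157 = 48640 Tg N.
At t = 154 yr, e^(−t/τ) = e^(−1.286) = 0.2763, so ΔM = 13440 Tg N and M = 72157 + 13440 = 85596 Tg N.

85600 Tg N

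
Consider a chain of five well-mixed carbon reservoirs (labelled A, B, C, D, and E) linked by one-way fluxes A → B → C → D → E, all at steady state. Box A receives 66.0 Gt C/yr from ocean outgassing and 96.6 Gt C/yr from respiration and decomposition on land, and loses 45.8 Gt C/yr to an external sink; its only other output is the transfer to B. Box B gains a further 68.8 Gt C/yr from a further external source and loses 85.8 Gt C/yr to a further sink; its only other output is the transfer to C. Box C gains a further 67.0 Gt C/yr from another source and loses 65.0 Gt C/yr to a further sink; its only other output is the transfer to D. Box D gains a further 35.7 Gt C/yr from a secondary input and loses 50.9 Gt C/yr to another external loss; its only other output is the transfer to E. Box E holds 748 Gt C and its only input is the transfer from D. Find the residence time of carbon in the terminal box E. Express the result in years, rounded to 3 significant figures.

8.64 yr

Box A: F(A→B) = (66.0 + 96.6) − 45.8 = 116.80 Gt C/yr.
Box B: F(B→C) = (116.80 + 68.8) − 85.8 = 99.800 Gt C/yr.
Box C: F(C→D) = (99.800 + 67.0) − 65.0 = 101.80 Gt C/yr.
Box D: F(D→E) = (101.80 + 35.7) − 50.9 = 86.600 Gt C/yr.
Box E throughput = its input = 86.600 Gt C/yr; τ = 748 / 86.600 = 8.637 yr.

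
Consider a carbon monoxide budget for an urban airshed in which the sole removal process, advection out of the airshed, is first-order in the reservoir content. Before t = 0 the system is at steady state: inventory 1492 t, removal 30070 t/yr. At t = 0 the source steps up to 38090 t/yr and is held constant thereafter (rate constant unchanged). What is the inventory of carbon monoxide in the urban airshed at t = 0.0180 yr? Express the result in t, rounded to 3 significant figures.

Residence time τ = M₀/F₀ = 0.04962 yr. The eventual steady state is M_∞ = M₀·(F₁/F₀) = 1492 × 38090/30070 = 1889.9 t.
The anomaly ΔM(t) = M(t) − M_∞ decays as ΔM₀·e^(−t/τ) with ΔM₀ = 1492 − 1889.9 = −397.9 t.
At t = 0.0180 yr, e^(−t/τ) = e^(−0.3628) = 0.6957, so ΔM = −276.9 t and M = 1889.9 − 276.9 = 1613.1 t.

1610 t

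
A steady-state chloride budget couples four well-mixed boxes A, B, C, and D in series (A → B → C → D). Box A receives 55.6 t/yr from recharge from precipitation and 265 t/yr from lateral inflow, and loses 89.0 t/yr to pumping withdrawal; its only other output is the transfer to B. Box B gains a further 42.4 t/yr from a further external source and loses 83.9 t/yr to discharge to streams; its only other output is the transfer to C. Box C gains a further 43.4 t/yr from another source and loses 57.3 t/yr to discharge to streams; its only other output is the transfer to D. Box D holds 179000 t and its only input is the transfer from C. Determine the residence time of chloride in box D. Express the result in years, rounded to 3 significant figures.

1020 yr

Box A: F(A→B) = (55.6 + 265) − 89.0 = 231.60 t/yr.
Box B: F(B→C) = (231.60 + 42.4) − 83.9 = 190.10 t/yr.
Box C: F(C→D) = (190.10 + 43.4) − 57.3 = 176.20 t/yr.
Box D throughput = its input = 176.20 t/yr; τ = 179000 / 176.20 = 1016 yr.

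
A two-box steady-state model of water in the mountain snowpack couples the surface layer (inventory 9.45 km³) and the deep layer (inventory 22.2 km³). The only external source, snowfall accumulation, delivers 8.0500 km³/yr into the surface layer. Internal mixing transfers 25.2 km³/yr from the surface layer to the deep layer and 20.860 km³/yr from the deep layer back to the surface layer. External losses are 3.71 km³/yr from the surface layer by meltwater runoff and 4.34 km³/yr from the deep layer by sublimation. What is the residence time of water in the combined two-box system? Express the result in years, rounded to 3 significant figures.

For the system as a whole, the A↔B exchange is internal and contributes nothing to the throughput; only the external sinks remove mass.
M_total = 9.45 + 22.2 = 31.650 km³.
ΣF_external_out = 3.71 + 4.34 = 8.0500 km³/yr.
τ = M_total / ΣF_ext = 31.650 / 8.0500 = 3.932 yr.

3.93 yr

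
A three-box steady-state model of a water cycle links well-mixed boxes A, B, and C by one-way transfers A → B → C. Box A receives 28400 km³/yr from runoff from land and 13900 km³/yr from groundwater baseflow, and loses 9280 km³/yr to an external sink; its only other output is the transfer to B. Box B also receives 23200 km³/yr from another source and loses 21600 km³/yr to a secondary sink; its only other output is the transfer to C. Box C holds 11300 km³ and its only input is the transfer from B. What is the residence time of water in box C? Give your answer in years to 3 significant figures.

0.326 yr

Box A: F(A→B) = (28400 + 13900) − 9280 = 33020 km³/yr.
Box B: F(B→C) = (33020 + 23200) − 21600 = 34620 km³/yr.
Box C throughput = its input = 34620 km³/yr; τ = 11300 / 34620 = 0.3264 yr.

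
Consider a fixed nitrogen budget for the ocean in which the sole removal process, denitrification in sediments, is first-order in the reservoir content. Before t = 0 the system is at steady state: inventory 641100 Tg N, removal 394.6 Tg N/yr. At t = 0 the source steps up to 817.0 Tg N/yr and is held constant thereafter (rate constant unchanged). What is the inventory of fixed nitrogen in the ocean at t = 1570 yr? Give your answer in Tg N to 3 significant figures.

1.07×10^6 Tg N

The sink rate constant is k = F₀/M₀ = 394.6/641100 = 0.0006155 yr⁻¹.
Solving dM/dt = F₁ − kM with M(0) = M₀ gives M(t) = F₁/k + (M₀ − F₁/k)·e^(−kt).
F₁/k = 817.0/0.0006155 = 1.3274×10^6 Tg N; kt = 0.0006155 × 1570 = 0.9663, e^(−kt) = 0.3805.
M(1570) = 1.3274×10^6 + (641100 − 1.3274×10^6) × 0.3805 = 1.3274×10^6 − 261100 = 1.0663×10^6 Tg N.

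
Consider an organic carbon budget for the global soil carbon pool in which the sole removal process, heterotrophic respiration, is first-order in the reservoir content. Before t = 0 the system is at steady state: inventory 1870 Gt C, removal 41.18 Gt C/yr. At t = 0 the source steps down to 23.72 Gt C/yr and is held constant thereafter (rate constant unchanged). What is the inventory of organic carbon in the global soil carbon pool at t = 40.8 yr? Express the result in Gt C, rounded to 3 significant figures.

1400 Gt C

Residence time τ = M₀/F₀ = 45.41 yr. The eventual steady state is M_∞ = M₀·(F₁/F₀) = 1870 × 23.72/41.18 = 1077.1 Gt C.
The anomaly ΔM(t) = M(t) − M_∞ decays as ΔM₀·e^(−t/τ) with ΔM₀ = 1870 − 1077.1 = 792.9 Gt C.
At t = 40.8 yr, e^(−t/τ) = e^(−0.8985) = 0.4072, so ΔM = 322.8 Gt C and M = 1077.1 + 322.8 = 1400.0 Gt C.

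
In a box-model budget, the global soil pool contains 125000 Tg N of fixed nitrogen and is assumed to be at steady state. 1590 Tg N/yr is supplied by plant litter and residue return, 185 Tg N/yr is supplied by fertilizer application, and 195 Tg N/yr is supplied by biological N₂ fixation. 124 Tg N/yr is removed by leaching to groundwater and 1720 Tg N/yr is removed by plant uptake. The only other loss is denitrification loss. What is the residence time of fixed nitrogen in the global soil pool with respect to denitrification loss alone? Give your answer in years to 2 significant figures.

At steady state ΣF_in = ΣF_out.
ΣF_in = 1590 + 185 + 195 = 1970.0 Tg N/yr.
Denitrification loss flux = ΣF_in − (124 + 1720) = 1970.0 − 1844 = 126.0 Tg N/yr.
τ = M / F = 125000 / 126.0 = 992.1 yr.

990 yr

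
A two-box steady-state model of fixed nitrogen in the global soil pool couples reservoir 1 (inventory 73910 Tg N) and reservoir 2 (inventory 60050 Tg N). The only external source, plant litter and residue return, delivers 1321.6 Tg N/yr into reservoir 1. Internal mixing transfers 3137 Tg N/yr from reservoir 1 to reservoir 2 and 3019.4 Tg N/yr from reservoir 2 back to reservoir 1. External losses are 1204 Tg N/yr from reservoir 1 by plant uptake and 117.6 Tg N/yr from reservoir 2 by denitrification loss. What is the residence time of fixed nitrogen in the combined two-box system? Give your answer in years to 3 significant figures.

101 yr

For the system as a whole, the A↔B exchange is internal and contributes nothing to the throughput; only the external sinks remove mass.
M_total = 73910 + 60050 = 133960 Tg N.
ΣF_external_out = 1204 + 117.6 = 1321.6 Tg N/yr.
τ = M_total / ΣF_ext = 133960 / 1321.6 = 101.4 yr.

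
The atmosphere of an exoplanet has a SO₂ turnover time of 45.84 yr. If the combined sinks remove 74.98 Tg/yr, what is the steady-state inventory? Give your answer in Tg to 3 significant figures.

τ = M/F ⇒ M = τ × F = 45.84 × 74.98 = 3437 Tg.

3440 Tg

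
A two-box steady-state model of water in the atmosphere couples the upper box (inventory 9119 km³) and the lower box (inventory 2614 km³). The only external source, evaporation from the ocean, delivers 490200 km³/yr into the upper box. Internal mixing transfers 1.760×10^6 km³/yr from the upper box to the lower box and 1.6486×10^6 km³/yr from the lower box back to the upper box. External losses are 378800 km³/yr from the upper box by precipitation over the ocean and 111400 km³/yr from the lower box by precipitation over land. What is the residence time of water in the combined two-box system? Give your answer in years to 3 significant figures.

For the system as a whole, the A↔B exchange is internal and contributes nothing to the throughput; only the external sinks remove mass.
M_total = 9119 + 2614 = 11733 km³.
ΣF_external_out = 378800 + 111400 = 490200 km³/yr.
τ = M_total / ΣF_ext = 11733 / 490200 = 0.02394 yr.

0.0239 yr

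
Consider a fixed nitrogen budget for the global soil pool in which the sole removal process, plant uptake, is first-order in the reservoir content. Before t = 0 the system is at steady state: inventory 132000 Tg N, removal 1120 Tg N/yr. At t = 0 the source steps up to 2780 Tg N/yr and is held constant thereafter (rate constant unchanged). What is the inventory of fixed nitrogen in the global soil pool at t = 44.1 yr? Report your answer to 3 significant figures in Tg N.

193000 Tg N

The sink rate constant is k = F₀/M₀ = 1120/132000 = 0.008485 yr⁻¹.
Solving dM/dt = F₁ − kM with M(0) = M₀ gives M(t) = F₁/k + (M₀ − F₁/k)·e^(−kt).
F₁/k = 2780/0.008485 = 327640 Tg N; kt = 0.008485 × 44.1 = 0.3742, e^(−kt) = 0.6879.
M(44.1) = 327640 + (132000 − 327640) × 0.6879 = 327640 − 134600 = 193070 Tg N.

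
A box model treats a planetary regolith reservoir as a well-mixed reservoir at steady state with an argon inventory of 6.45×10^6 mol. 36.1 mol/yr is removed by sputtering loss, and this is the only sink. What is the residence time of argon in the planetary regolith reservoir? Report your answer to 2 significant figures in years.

180000 yr

τ = M / F = 6.45×10^6 / 36.1 = 178700 yr.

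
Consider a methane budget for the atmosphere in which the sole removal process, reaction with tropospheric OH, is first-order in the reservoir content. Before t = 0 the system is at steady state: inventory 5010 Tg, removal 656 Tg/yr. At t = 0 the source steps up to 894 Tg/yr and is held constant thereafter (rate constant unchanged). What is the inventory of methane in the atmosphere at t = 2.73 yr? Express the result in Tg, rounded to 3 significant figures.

5560 Tg

τ = M₀/F₀ = 5010/656 = 7.637 yr; rate constant k = 1/τ.
New steady state M_∞ = F₁/k = F₁·τ = 894 × 7.637 = 6827.7 Tg.
M(t) = M_∞ + (M₀ − M_∞)·e^(−t/τ); t/τ = 2.73/7.637 = 0.3575, so e^(−t/τ) = 0.6994.
M(t) = 6827.7 − 1818 × 0.6994 = 5556.3 Tg.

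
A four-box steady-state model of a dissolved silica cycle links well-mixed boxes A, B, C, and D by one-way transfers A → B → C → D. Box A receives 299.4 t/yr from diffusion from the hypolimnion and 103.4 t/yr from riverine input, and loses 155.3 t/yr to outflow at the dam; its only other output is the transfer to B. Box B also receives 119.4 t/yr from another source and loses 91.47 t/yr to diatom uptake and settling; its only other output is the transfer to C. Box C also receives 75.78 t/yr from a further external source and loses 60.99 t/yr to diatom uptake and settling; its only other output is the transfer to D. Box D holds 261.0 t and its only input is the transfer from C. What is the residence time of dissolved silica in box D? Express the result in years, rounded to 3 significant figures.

Box A: F(A→B) = (299.4 + 103.4) − 155.3 = 247.50 t/yr.
Box B: F(B→C) = (247.50 + 119.4) − 91.47 = 275.43 t/yr.
Box C: F(C→D) = (275.43 + 75.78) − 60.99 = 290.22 t/yr.
Box D throughput = its input = 290.22 t/yr; τ = 261.0 / 290.22 = 0.8993 yr.

0.899 yr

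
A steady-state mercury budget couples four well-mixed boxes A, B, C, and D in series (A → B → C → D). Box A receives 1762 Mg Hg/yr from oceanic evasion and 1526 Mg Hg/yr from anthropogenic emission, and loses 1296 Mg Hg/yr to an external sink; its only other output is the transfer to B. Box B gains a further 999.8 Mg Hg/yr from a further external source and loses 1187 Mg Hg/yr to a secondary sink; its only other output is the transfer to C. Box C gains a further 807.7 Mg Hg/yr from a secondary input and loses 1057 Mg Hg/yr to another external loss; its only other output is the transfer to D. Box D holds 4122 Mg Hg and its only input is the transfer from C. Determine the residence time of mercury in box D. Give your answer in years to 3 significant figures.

Box A: F(A→B) = (1762 + 1526) − 1296 = 1992.0 Mg Hg/yr.
Box B: F(B→C) = (1992.0 + 999.8) − 1187 = 1804.8 Mg Hg/yr.
Box C: F(C→D) = (1804.8 + 807.7) − 1057 = 1555.5 Mg Hg/yr.
Box D throughput = its input = 1555.5 Mg Hg/yr; τ = 4122 / 1555.5 = 2.650 yr.

2.65 yr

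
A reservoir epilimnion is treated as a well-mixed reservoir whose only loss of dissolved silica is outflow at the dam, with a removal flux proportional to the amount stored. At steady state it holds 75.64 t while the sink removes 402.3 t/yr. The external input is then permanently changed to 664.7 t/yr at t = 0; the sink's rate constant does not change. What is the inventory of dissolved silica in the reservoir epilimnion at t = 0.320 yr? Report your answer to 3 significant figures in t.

116 t

The sink rate constant is k = F₀/M₀ = 402.3/75.64 = 5.319 yr⁻¹.
Solving dM/dt = F₁ − kM with M(0) = M₀ gives M(t) = F₁/k + (M₀ − F₁/k)·e^(−kt).
F₁/k = 664.7/5.319 = 124.98 t; kt = 5.319 × 0.320 = 1.702, e^(−kt) = 0.1823.
M(0.320) = 124.98 + (75.64 − 124.98) × 0.1823 = 124.98 − 8.995 = 115.98 t.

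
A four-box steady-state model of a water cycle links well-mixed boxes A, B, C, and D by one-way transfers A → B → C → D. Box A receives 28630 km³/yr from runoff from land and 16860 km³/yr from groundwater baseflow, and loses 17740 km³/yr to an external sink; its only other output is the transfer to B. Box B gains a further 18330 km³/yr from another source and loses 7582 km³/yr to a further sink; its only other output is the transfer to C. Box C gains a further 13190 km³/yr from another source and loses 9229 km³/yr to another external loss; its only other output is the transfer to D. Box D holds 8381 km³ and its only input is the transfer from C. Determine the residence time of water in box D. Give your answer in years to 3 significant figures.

0.197 yr

Box A: F(A→B) = (28630 + 16860) − 17740 = 27750 km³/yr.
Box B: F(B→C) = (27750 + 18330) − 7582 = 38498 km³/yr.
Box C: F(C→D) = (38498 + 13190) − 9229 = 42459 km³/yr.
Box D throughput = its input = 42459 km³/yr; τ = 8381 / 42459 = 0.1974 yr.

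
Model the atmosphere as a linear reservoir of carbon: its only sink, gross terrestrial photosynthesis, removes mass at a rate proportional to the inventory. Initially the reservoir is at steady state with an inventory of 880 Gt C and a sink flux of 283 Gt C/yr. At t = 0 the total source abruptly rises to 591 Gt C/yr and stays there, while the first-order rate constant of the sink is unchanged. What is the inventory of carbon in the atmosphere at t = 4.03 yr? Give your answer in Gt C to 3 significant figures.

1580 Gt C

Residence time τ = M₀/F₀ = 3.110 yr. The eventual steady state is M_∞ = M₀·(F₁/F₀) = 880 × 591/283 = 1837.7 Gt C.
The anomaly ΔM(t) = M(t) − M_∞ decays as ΔM₀·e^(−t/τ) with ΔM₀ = 880 − 1837.7 = −957.7 Gt C.
At t = 4.03 yr, e^(−t/τ) = e^(−1.296) = 0.2736, so ΔM = −262.1 Gt C and M = 1837.7 − 262.1 = 1575.7 Gt C.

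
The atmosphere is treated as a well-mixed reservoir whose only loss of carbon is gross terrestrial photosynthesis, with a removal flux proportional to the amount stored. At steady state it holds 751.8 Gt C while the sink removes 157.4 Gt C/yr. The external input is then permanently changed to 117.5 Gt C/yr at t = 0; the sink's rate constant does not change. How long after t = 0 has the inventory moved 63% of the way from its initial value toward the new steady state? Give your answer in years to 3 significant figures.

τ = M₀/F₀ = 751.8/157.4 = 4.776 yr.
The remaining gap fraction is e^(−t/τ); 63% covered ⇒ e^(−t/τ) = 0.370.
t = −τ ln(0.370) = 4.776 × 0.9943 = 4.749 yr.

4.75 yr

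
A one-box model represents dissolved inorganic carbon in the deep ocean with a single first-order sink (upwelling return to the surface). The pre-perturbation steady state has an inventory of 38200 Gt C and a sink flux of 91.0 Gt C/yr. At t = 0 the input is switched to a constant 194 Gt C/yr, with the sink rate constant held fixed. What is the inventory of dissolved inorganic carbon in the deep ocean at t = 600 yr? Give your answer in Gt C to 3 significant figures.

71100 Gt C

Residence time τ = M₀/F₀ = 419.8 yr. The eventual steady state is M_∞ = M₀·(F₁/F₀) = 38200 × 194/91.0 = 81437 Gt C.
The anomaly ΔM(t) = M(t) − M_∞ decays as ΔM₀·e^(−t/τ) with ΔM₀ = 38200 − 81437 = −43240 Gt C.
At t = 600 yr, e^(−t/τ) = e^(−1.429) = 0.2395, so ΔM = −10350 Gt C and M = 81437 − 10350 = 71083 Gt C.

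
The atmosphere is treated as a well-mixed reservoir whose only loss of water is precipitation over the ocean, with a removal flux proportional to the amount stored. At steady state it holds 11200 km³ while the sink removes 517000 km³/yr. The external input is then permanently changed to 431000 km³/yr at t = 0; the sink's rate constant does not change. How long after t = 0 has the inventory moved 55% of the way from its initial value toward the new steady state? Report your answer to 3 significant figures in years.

0.0173 yr

τ = M₀/F₀ = 11200/517000 = 0.02166 yr.
The remaining gap fraction is e^(−t/τ); 55% covered ⇒ e^(−t/τ) = 0.450.
t = −τ ln(0.450) = 0.02166 × 0.7985 = 0.01730 yr.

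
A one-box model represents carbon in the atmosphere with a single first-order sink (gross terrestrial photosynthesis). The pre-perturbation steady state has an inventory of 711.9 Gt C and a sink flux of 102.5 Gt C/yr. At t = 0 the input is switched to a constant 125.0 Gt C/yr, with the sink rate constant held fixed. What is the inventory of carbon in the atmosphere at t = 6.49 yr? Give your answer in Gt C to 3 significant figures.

τ = M₀/F₀ = 711.9/102.5 = 6.945 yr; rate constant k = 1/τ.
New steady state M_∞ = F₁/k = F₁·τ = 125.0 × 6.945 = 868.17 Gt C.
M(t) = M_∞ + (M₀ − M_∞)·e^(−t/τ); t/τ = 6.49/6.945 = 0.9344, so e^(−t/τ) = 0.3928.
M(t) = 868.17 − 156.3 × 0.3928 = 806.79 Gt C.

807 Gt C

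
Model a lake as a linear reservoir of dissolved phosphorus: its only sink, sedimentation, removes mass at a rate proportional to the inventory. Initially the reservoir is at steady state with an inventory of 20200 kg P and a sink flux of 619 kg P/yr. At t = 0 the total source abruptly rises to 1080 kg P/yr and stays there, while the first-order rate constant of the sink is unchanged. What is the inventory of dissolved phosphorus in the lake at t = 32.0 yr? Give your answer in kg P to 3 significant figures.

29600 kg P

Residence time τ = M₀/F₀ = 32.63 yr. The eventual steady state is M_∞ = M₀·(F₁/F₀) = 20200 × 1080/619 = 35244 kg P.
The anomaly ΔM(t) = M(t) − M_∞ decays as ΔM₀·e^(−t/τ) with ΔM₀ = 20200 − 35244 = −15040 kg P.
At t = 32.0 yr, e^(−t/τ) = e^(−0.9806) = 0.3751, so ΔM = −5643 kg P and M = 35244 − 5643 = 29601 kg P.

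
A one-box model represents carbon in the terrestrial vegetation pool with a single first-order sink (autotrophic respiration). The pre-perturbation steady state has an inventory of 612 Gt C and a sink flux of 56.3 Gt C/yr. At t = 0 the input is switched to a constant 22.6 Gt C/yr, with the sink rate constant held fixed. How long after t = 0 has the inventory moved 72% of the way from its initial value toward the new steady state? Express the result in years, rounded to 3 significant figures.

τ = M₀/F₀ = 612/56.3 = 10.87 yr.
The remaining gap fraction is e^(−t/τ); 72% covered ⇒ e^(−t/τ) = 0.280.
t = −τ ln(0.280) = 10.87 × 1.273 = 13.84 yr.

13.8 yr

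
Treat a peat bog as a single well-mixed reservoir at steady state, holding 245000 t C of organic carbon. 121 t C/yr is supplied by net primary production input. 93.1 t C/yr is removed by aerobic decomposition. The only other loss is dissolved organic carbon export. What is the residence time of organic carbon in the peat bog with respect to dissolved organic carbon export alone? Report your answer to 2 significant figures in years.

8800 yr

At steady state ΣF_in = ΣF_out.
ΣF_in = 121.00 t C/yr.
Dissolved organic carbon export flux = ΣF_in − (93.1) = 121.00 − 93.10 = 27.90 t C/yr.
τ = M / F = 245000 / 27.90 = 8781 yr.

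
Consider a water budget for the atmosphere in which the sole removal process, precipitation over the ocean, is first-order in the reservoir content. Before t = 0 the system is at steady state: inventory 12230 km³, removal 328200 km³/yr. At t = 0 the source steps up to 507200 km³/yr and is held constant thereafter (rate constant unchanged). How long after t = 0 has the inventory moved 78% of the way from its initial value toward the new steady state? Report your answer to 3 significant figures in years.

0.0564 yr

τ = M₀/F₀ = 12230/328200 = 0.03726 yr.
The remaining gap fraction is e^(−t/τ); 78% covered ⇒ e^(−t/τ) = 0.220.
t = −τ ln(0.220) = 0.03726 × 1.514 = 0.05642 yr.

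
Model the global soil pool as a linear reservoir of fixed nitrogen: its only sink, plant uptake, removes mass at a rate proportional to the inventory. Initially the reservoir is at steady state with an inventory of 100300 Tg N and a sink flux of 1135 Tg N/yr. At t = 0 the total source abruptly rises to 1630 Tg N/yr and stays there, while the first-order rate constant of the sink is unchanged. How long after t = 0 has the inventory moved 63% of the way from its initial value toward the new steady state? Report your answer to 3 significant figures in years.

τ = M₀/F₀ = 100300/1135 = 88.37 yr.
The remaining gap fraction is e^(−t/τ); 63% covered ⇒ e^(−t/τ) = 0.370.
t = −τ ln(0.370) = 88.37 × 0.9943 = 87.86 yr.

87.9 yr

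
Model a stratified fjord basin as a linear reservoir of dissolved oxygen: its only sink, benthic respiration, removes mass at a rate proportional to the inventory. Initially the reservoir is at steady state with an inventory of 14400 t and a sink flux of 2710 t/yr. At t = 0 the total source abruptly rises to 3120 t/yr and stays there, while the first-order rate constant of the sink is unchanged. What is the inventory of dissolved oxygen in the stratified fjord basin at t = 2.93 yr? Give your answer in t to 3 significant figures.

15300 t

Residence time τ = M₀/F₀ = 5.314 yr. The eventual steady state is M_∞ = M₀·(F₁/F₀) = 14400 × 3120/2710 = 16579 t.
The anomaly ΔM(t) = M(t) − M_∞ decays as ΔM₀·e^(−t/τ) with ΔM₀ = 14400 − 16579 = −2179 t.
At t = 2.93 yr, e^(−t/τ) = e^(−0.5514) = 0.5761, so ΔM = −1255 t and M = 16579 − 1255 = 15323 t.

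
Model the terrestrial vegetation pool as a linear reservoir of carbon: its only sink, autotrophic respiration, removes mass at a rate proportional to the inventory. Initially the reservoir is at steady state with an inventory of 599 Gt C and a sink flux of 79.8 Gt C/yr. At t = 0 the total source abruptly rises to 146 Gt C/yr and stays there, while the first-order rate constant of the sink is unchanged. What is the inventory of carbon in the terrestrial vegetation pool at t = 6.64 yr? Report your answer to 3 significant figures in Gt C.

891 Gt C

The sink rate constant is k = F₀/M₀ = 79.8/599 = 0.1332 yr⁻¹.
Solving dM/dt = F₁ − kM with M(0) = M₀ gives M(t) = F₁/k + (M₀ − F₁/k)·e^(−kt).
F₁/k = 146/0.1332 = 1095.9 Gt C; kt = 0.1332 × 6.64 = 0.8846, e^(−kt) = 0.4129.
M(6.64) = 1095.9 + (599 − 1095.9) × 0.4129 = 1095.9 − 205.2 = 890.75 Gt C.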